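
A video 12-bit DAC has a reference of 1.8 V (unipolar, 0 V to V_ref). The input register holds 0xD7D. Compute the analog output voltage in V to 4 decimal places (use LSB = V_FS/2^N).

1.5174 V

LSB = 1.8 V / 2^12 = 439.45 µV.
Code 0xD7D = 3453 decimal.
V_out = 0 + 3453 × 0.000439453 V = 1.51743 V.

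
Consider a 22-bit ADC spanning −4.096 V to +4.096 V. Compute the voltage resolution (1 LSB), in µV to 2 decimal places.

Full-scale span = 8.192 V.
LSB = 8.192 / 2^22 = 8.192 / 4194304 = 1.95313e-06 V = 1.95 µV.

1.95 µV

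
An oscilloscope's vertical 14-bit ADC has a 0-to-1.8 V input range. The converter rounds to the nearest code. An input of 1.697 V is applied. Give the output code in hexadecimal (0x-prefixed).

With 16384 levels over 1.8 V, one step is 109.86 µV.
(V_in − V_low)/LSB = (1.697 − 0) / 0.000109863 = 15446.471.
So the output code is 15446.
In hexadecimal (0x-prefixed): 0x3C56.

code 0x3C56 (decimal 15446)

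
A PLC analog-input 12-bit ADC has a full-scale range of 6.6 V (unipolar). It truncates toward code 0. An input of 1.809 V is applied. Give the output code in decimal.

code 1122

Full-scale span = 6.6 V; LSB = 6.6/2^12 = 1.611 mV.
Input sits at 1122.676 steps above V_low.
So the output code is 1122.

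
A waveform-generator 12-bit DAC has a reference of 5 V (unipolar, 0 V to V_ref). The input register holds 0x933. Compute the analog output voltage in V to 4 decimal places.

LSB = 5 V / 2^12 = 1.221 mV.
Code 0x933 = 2355 decimal.
V_out = 0 + 2355 × 0.0012207 V = 2.87476 V.

2.8748 V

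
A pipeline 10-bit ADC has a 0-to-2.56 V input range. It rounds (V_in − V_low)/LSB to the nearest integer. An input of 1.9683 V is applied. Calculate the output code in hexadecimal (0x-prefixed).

With 1024 levels over 2.56 V, one step is 2.500 mV.
Input sits at 787.320 steps above V_low.
So the output code is 787.
In hexadecimal (0x-prefixed): 0x313.

code 0x313 (decimal 787)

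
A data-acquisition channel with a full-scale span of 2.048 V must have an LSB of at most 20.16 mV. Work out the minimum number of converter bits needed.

Number of steps required ≥ 2.048 V / 20.16 mV = 101.59.
Need 2^N ≥ 101.59; 2^6 = 64, 2^7 = 128.
Minimum N = 7.

7 bits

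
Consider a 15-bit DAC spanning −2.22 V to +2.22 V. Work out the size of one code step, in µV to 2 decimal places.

Full-scale span = 4.44 V.
LSB = 4.44 / 2^15 = 4.44 / 32768 = 0.000135498 V = 135.50 µV.

135.50 µV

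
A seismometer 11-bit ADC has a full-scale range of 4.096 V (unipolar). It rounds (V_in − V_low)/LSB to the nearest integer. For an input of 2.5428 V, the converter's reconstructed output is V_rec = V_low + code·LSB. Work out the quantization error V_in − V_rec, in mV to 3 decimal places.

Step size: 4.096 V ÷ 2^11 = 2.000 mV.
(V_in − V_low)/LSB = (2.5428 − 0)/0.002 = 1271.4000 → code 1271 (round).
Reconstructed: 2.542 V.
Error = 2.5428 − 2.542 = 0.0008 V = 0.800 mV.

0.800 mV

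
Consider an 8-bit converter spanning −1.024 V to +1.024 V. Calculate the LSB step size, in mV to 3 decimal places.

8.000 mV

Full-scale span = 2.048 V.
LSB = 2.048 / 2^8 = 2.048 / 256 = 0.008 V = 8.000 mV.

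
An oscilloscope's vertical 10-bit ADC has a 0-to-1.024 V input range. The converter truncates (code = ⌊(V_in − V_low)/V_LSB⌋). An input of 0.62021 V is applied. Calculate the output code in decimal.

code 620

Full-scale span = 1.024 V; LSB = 1.024/2^10 = 1.000 mV.
Input sits at 620.210 steps above V_low.
So the output code is 620.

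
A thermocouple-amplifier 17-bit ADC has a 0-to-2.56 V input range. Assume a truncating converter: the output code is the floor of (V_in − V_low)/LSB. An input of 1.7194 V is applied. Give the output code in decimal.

LSB = 2.56 V / 131072 = 19.53 µV.
(V_in − V_low)/LSB = (1.7194 − 0) / 1.95313e-05 = 88033.280.
⌊·⌋(88033.280) = 88033.

code 88033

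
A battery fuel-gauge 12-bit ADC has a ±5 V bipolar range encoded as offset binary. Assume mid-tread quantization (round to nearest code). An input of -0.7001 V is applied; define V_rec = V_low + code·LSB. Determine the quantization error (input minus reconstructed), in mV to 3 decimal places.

LSB = 10/2^12 = 2.441 mV.
(-0.7001 − (−5))/0.00244141 = 1761.2390; round gives code 1761.
V_rec = (−5) + 1761·0.00244141 = -0.70068359 V.
Error = -0.7001 − (−0.70068359) = 0.000583594 V = 0.584 mV.

0.584 mV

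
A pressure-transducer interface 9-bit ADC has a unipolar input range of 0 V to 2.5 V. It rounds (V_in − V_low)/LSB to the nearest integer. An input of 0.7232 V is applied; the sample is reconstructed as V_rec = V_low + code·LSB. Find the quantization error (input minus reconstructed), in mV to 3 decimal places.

0.544 mV

Step size: 2.5 V ÷ 2^9 = 4.883 mV.
(0.7232 − 0)/0.00488281 = 148.1114; round gives code 148.
V_rec = 0 + 148·0.00488281 = 0.72265625 V.
Error = 0.7232 − 0.72265625 = 0.00054375 V = 0.544 mV.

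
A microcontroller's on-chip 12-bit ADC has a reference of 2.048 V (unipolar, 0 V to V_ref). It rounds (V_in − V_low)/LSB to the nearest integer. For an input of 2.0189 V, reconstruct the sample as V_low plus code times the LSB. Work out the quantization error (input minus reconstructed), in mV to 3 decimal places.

One LSB is 2.048 V / 4096 = 0.500 mV.
(2.0189 − 0)/0.0005 = 4037.8000; round gives code 4038.
Reconstructed: 2.019 V.
Error = 2.0189 − 2.019 = -0.0001 V = -0.100 mV.

-0.100 mV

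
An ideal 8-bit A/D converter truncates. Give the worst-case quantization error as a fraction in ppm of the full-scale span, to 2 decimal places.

3906.25 ppm

Truncating → worst-case error = 1 LSB = V_FS/2^8, so 1e+06/256 = 3906.25 ppm of full scale.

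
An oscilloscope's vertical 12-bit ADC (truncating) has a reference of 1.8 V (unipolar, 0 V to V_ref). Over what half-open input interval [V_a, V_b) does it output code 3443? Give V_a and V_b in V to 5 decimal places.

LSB = 1.8/2^12 = 439.45 µV.
V_a = V_low + 3443·LSB = 1.51304 V; V_b = V_low + 3444·LSB = 1.51348 V.

[1.51304 V, 1.51348 V)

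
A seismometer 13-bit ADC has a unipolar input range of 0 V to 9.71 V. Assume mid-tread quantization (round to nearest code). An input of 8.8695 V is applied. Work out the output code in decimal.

code 7483

With 8192 levels over 9.71 V, one step is 1.185 mV.
Input sits at 7482.898 steps above V_low.
So the output code is 7483.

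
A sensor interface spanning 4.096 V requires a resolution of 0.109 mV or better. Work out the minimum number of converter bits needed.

16 bits

Number of steps required ≥ 4.096 V / 0.109 mV = 37577.98.
Need 2^N ≥ 37577.98; 2^15 = 32768, 2^16 = 65536.
Minimum N = 16.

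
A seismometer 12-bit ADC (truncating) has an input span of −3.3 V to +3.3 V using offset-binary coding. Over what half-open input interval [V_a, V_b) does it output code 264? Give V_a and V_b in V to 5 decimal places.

[-2.87461 V, -2.87300 V)

LSB = 6.6/2^12 = 1.611 mV.
V_a = V_low + 264·LSB = -2.87461 V; V_b = V_low + 265·LSB = -2.873 V.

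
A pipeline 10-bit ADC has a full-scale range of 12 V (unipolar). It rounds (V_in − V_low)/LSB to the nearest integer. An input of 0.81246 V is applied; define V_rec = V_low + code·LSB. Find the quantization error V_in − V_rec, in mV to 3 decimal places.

One LSB is 12 V / 1024 = 11.719 mV.
Scaled input = 69.3299 LSBs, so code = 69.
Reconstructed: 0.80859375 V.
Error = 0.81246 − 0.80859375 = 0.00386625 V = 3.866 mV.

3.866 mV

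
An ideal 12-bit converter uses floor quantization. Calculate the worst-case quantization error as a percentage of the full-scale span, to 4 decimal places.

Truncating → worst-case error = 1 LSB = V_FS/2^12, so 100/4096 = 0.0244141 % of full scale.

0.0244 %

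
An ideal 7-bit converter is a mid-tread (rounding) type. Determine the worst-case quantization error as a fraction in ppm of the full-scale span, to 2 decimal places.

3906.25 ppm

Rounding → worst-case error = ½ LSB = V_FS/2^8, so 1e+06/256 = 3906.25 ppm of full scale.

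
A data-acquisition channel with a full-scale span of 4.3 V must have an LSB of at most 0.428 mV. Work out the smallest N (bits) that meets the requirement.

Number of steps required ≥ 4.3 V / 0.428 mV = 10046.73.
Need 2^N ≥ 10046.73; 2^13 = 8192, 2^14 = 16384.
Minimum N = 14.

14 bits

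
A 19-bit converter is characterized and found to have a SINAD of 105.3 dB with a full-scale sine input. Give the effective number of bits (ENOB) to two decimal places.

17.20 bits

ENOB = (SINAD − 1.76) / 6.02 = (105.3 − 1.76)/6.02 = 17.199.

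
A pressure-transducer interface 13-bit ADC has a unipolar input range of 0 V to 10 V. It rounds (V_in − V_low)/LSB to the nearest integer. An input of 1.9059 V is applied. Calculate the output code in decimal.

Full-scale span = 10 V; LSB = 10/2^13 = 1.221 mV.
(1.9059 − 0) / 0.0012207 = 1561.313 LSBs.
round(1561.313) = 1561.

code 1561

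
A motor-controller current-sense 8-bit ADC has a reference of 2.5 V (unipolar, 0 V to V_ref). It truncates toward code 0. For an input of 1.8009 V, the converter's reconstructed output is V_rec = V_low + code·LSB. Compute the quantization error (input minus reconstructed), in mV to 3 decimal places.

Step size: 2.5 V ÷ 2^8 = 9.766 mV.
(1.8009 − 0)/0.00976562 = 184.4122; ⌊·⌋ gives code 184.
V_rec = 0 + 184·0.00976562 = 1.796875 V.
V_in − V_rec = 0.004025 V = 4.025 mV.

4.025 mV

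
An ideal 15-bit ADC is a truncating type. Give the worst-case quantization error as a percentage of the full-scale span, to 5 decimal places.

0.00305 %

Truncating → worst-case error = 1 LSB = V_FS/2^15, so 100/32768 = 0.00305176 % of full scale.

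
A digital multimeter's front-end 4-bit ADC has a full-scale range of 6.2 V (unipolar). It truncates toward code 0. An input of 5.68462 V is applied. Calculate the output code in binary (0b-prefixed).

code 0b1110 (decimal 14)

LSB = 6.2 V / 16 = 387.500 mV.
Input sits at 14.670 steps above V_low.
⌊·⌋(14.670) = 14.
In binary (0b-prefixed): 0b1110.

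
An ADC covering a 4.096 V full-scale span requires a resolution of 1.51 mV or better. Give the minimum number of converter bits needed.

12 bits

Number of steps required ≥ 4.096 V / 1.51 mV = 2712.58.
Need 2^N ≥ 2712.58; 2^11 = 2048, 2^12 = 4096.
Minimum N = 12.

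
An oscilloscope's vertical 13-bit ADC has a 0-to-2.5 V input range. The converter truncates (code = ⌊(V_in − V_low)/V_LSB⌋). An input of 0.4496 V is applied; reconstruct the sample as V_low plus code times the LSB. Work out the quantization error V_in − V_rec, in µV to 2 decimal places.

LSB = 2.5/2^13 = 305.18 µV.
(0.4496 − 0)/0.000305176 = 1473.2493; ⌊·⌋ gives code 1473.
Reconstructed: 0.44952393 V.
Difference: 7.60742e-05 V → 76.07 µV.

76.07 µV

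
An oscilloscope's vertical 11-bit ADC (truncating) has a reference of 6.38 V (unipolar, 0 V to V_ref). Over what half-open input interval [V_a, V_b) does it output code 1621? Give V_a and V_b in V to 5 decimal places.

LSB = 6.38/2^11 = 3.115 mV.
V_a = V_low + 1621·LSB = 5.04979 V; V_b = V_low + 1622·LSB = 5.05291 V.

[5.04979 V, 5.05291 V)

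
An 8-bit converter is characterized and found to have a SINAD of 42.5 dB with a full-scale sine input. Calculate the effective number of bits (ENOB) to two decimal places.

ENOB = (SINAD − 1.76) / 6.02 = (42.5 − 1.76)/6.02 = 6.767.

6.77 bits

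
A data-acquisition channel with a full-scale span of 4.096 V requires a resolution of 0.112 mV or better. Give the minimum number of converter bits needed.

16 bits

Number of steps required ≥ 4.096 V / 0.112 mV = 36571.43.
Need 2^N ≥ 36571.43; 2^15 = 32768, 2^16 = 65536.
Minimum N = 16.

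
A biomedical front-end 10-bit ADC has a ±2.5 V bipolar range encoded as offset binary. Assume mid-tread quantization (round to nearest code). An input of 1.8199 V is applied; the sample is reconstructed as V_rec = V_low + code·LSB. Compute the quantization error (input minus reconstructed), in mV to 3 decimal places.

-1.389 mV

Step size: 5 V ÷ 2^10 = 4.883 mV.
Scaled input = 884.7155 LSBs, so code = 885.
Reconstructed: 1.8212891 V.
V_in − V_rec = -0.00138906 V = -1.389 mV.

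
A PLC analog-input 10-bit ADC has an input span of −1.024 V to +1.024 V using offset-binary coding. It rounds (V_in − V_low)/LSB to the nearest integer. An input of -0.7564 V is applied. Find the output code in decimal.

With 1024 levels over 2.048 V, one step is 2.000 mV.
Input sits at 133.800 steps above V_low.
So the output code is 134.

code 134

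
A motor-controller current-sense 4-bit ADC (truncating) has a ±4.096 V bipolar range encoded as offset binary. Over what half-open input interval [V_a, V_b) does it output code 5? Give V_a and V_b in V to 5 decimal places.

LSB = 8.192/2^4 = 0.5120 V.
V_a = V_low + 5·LSB = -1.536 V; V_b = V_low + 6·LSB = -1.024 V.

[-1.53600 V, -1.02400 V)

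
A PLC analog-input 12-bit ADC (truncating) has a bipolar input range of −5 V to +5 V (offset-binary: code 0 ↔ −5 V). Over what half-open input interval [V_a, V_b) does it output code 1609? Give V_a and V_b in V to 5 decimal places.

[-1.07178 V, -1.06934 V)

LSB = 10/2^12 = 2.441 mV.
V_a = V_low + 1609·LSB = -1.07178 V; V_b = V_low + 1610·LSB = -1.06934 V.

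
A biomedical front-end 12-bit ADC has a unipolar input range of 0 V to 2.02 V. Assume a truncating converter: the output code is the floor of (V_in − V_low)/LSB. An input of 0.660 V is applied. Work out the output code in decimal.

LSB = 2.02 V / 4096 = 493.16 µV.
Input sits at 1338.297 steps above V_low.
Floor → code 1338.

code 1338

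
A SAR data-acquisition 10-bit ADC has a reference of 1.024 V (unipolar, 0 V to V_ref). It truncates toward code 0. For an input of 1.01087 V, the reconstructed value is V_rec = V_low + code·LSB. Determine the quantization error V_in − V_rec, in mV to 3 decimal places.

Step size: 1.024 V ÷ 2^10 = 1.000 mV.
(V_in − V_low)/LSB = (1.01087 − 0)/0.001 = 1010.8700 → code 1010 (floor).
Code 1010 maps back to 0 + 1010×0.001 V = 1.01 V.
Error = 1.01087 − 1.01 = 0.00087 V = 0.870 mV.

0.870 mV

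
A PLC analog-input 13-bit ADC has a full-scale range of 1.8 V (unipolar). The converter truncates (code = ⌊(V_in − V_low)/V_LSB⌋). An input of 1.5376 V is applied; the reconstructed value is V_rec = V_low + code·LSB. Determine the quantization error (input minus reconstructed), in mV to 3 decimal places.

One LSB is 1.8 V / 8192 = 219.73 µV.
(V_in − V_low)/LSB = (1.5376 − 0)/0.000219727 = 6997.7884 → code 6997 (floor).
Code 6997 maps back to 0 + 6997×0.000219727 V = 1.5374268 V.
Difference: 0.000173242 V → 0.173 mV.

0.173 mV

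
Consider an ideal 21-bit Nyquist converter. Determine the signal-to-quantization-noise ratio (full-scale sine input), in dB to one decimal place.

128.2 dB

SNR ≈ 6.02·N + 1.76 dB = 6.02·21 + 1.76 = 128.18 dB.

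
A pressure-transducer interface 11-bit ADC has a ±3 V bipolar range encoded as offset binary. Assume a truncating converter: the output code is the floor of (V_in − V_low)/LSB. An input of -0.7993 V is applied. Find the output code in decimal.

code 751

Full-scale span = 6 V; LSB = 6/2^11 = 2.930 mV.
Input sits at 751.172 steps above V_low.
⌊·⌋(751.172) = 751.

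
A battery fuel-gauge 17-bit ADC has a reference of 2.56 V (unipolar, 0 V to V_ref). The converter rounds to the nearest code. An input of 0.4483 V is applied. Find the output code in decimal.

With 131072 levels over 2.56 V, one step is 19.53 µV.
(0.4483 − 0) / 1.95313e-05 = 22952.960 LSBs.
So the output code is 22953.

code 22953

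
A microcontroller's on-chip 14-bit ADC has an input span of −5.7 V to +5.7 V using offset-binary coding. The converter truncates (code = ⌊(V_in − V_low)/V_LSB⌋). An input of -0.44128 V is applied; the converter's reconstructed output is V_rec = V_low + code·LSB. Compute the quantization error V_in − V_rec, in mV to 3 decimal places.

LSB = 11.4/2^14 = 0.696 mV.
(V_in − V_low)/LSB = (-0.44128 − (−5.7))/0.000695801 = 7557.7955 → code 7557 (floor).
Code 7557 maps back to (−5.7) + 7557×0.000695801 V = -0.4418335 V.
V_in − V_rec = 0.000553496 V = 0.553 mV.

0.553 mV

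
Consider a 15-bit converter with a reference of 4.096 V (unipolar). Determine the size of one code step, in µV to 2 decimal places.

125.00 µV

Full-scale span = 4.096 V.
LSB = 4.096 / 2^15 = 4.096 / 32768 = 0.000125 V = 125.00 µV.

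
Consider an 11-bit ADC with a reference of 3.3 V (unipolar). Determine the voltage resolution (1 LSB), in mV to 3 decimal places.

1.611 mV

Full-scale span = 3.3 V.
LSB = 3.3 / 2^11 = 3.3 / 2048 = 0.00161133 V = 1.611 mV.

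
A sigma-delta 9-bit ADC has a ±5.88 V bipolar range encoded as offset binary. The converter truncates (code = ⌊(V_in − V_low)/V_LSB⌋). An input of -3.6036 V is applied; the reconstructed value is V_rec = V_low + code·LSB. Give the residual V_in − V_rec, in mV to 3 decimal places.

2.494 mV

One LSB is 11.76 V / 512 = 22.969 mV.
Scaled input = 99.1086 LSBs, so code = 99.
Reconstructed: -3.6060937 V.
Difference: 0.00249375 V → 2.494 mV.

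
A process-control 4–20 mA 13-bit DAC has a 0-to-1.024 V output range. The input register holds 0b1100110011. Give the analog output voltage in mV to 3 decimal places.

102.375 mV

LSB = 1.024 V / 2^13 = 125.00 µV.
Code 0b1100110011 = 819 decimal.
V_out = 0 + 819 × 0.000125 V = 0.102375 V.
= 102.375 mV.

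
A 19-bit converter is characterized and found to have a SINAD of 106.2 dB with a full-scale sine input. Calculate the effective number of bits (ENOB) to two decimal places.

17.35 bits

ENOB = (SINAD − 1.76) / 6.02 = (106.2 − 1.76)/6.02 = 17.349.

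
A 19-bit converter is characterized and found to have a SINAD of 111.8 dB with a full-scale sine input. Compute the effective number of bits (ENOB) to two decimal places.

18.28 bits

ENOB = (SINAD − 1.76) / 6.02 = (111.8 − 1.76)/6.02 = 18.279.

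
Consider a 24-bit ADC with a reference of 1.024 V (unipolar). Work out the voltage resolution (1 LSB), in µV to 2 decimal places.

Full-scale span = 1.024 V.
LSB = 1.024 / 2^24 = 1.024 / 16777216 = 6.10352e-08 V = 0.06 µV.

0.06 µV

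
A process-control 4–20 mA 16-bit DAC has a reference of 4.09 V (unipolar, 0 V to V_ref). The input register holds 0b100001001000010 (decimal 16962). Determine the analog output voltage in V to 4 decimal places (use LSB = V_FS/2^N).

1.0586 V

LSB = 4.09 V / 2^16 = 62.41 µV.
Code 0b100001001000010 = 16962 decimal.
V_out = 0 + 16962 × 6.24084e-05 V = 1.05857 V.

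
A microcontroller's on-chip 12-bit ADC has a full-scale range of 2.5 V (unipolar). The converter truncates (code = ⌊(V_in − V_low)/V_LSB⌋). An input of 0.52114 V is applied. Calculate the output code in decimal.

code 853

LSB = 2.5 V / 4096 = 0.610 mV.
(0.52114 − 0) / 0.000610352 = 853.836 LSBs.
Floor → code 853.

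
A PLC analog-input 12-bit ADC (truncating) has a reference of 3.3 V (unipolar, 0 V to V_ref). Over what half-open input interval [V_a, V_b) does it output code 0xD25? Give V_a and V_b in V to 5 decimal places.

LSB = 3.3/2^12 = 0.806 mV.
Code 0xD25 = 3365 decimal.
V_a = V_low + 3365·LSB = 2.71106 V; V_b = V_low + 3366·LSB = 2.71187 V.

[2.71106 V, 2.71187 V)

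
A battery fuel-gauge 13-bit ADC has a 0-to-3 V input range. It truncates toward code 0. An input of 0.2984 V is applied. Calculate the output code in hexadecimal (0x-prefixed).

code 0x32E (decimal 814)

Full-scale span = 3 V; LSB = 3/2^13 = 366.21 µV.
(0.2984 − 0) / 0.000366211 = 814.831 LSBs.
So the output code is 814.
In hexadecimal (0x-prefixed): 0x32E.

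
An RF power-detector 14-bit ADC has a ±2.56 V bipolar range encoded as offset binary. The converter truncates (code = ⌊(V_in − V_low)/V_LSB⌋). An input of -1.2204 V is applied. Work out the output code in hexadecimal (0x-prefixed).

code 0x10BE (decimal 4286)

LSB = 5.12 V / 16384 = 312.50 µV.
(V_in − V_low)/LSB = (-1.2204 − (−2.56)) / 0.0003125 = 4286.720.
Floor → code 4286.
In hexadecimal (0x-prefixed): 0x10BE.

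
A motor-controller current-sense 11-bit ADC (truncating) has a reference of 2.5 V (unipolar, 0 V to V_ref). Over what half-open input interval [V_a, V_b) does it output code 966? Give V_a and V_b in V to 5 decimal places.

[1.17920 V, 1.18042 V)

LSB = 2.5/2^11 = 1.221 mV.
V_a = V_low + 966·LSB = 1.1792 V; V_b = V_low + 967·LSB = 1.18042 V.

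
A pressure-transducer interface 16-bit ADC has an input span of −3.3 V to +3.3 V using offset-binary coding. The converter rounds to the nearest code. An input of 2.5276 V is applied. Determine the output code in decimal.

Full-scale span = 6.6 V; LSB = 6.6/2^16 = 100.71 µV.
(2.5276 − (−3.3)) / 0.000100708 = 57866.302 LSBs.
Round → code 57866.

code 57866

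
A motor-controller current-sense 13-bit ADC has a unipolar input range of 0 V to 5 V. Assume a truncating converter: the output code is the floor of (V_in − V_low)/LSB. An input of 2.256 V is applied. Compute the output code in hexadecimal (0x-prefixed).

With 8192 levels over 5 V, one step is 0.610 mV.
Input sits at 3696.230 steps above V_low.
⌊·⌋(3696.230) = 3696.
In hexadecimal (0x-prefixed): 0xE70.

code 0xE70 (decimal 3696)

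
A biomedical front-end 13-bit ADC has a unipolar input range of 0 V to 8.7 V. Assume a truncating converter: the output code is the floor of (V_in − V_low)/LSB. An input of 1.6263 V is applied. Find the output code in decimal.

code 1531

Full-scale span = 8.7 V; LSB = 8.7/2^13 = 1.062 mV.
(V_in − V_low)/LSB = (1.6263 − 0) / 0.00106201 = 1531.339.
⌊·⌋(1531.339) = 1531.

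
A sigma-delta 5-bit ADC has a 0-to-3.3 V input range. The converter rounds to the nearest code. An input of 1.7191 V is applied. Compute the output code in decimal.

With 32 levels over 3.3 V, one step is 103.125 mV.
(V_in − V_low)/LSB = (1.7191 − 0) / 0.103125 = 16.670.
Round → code 17.

code 17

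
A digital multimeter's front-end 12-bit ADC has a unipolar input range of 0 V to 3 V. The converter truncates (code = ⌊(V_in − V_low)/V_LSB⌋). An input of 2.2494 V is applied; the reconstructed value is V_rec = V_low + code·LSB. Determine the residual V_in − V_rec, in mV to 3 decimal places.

One LSB is 3 V / 4096 = 0.732 mV.
(V_in − V_low)/LSB = (2.2494 − 0)/0.000732422 = 3071.1808 → code 3071 (floor).
Code 3071 maps back to 0 + 3071×0.000732422 V = 2.2492676 V.
Error = 2.2494 − 2.2492676 = 0.000132422 V = 0.132 mV.

0.132 mV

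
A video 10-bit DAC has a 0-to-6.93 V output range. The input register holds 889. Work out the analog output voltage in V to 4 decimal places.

6.0164 V

LSB = 6.93 V / 2^10 = 6.768 mV.
V_out = 0 + 889 × 0.00676758 V = 6.01638 V.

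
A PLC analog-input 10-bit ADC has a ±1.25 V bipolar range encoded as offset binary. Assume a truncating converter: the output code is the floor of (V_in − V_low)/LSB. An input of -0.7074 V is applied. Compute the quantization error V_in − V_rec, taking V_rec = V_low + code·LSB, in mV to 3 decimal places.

0.608 mV

One LSB is 2.5 V / 1024 = 2.441 mV.
(-0.7074 − (−1.25))/0.00244141 = 222.2490; ⌊·⌋ gives code 222.
Reconstructed: -0.70800781 V.
V_in − V_rec = 0.000607812 V = 0.608 mV.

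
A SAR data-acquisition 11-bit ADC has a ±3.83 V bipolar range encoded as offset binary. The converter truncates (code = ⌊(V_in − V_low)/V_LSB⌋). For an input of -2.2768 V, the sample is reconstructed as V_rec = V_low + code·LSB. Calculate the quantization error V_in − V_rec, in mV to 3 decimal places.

One LSB is 7.66 V / 2048 = 3.740 mV.
(-2.2768 − (−3.83))/0.00374023 = 415.2681; ⌊·⌋ gives code 415.
V_rec = (−3.83) + 415·0.00374023 = -2.2778027 V.
V_in − V_rec = 0.00100273 V = 1.003 mV.

1.003 mV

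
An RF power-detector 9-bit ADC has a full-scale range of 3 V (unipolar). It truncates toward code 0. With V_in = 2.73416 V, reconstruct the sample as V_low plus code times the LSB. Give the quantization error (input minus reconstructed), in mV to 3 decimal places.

3.691 mV

Step size: 3 V ÷ 2^9 = 5.859 mV.
Scaled input = 466.6300 LSBs, so code = 466.
Code 466 maps back to 0 + 466×0.00585938 V = 2.7304688 V.
Error = 2.73416 − 2.7304688 = 0.00369125 V = 3.691 mV.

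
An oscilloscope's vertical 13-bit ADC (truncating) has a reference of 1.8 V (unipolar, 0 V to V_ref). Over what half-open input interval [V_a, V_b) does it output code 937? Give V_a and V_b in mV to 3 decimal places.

[205.884 mV, 206.104 mV)

LSB = 1.8/2^13 = 219.73 µV.
V_a = V_low + 937·LSB = 0.205884 V; V_b = V_low + 938·LSB = 0.206104 V.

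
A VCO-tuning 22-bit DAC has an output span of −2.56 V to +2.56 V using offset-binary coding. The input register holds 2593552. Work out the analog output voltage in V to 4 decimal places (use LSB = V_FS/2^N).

LSB = 5.12 V / 2^22 = 1.22 µV.
V_out = (−2.56) + 2593552 × 1.2207e-06 V = 0.605957 V.

0.6060 V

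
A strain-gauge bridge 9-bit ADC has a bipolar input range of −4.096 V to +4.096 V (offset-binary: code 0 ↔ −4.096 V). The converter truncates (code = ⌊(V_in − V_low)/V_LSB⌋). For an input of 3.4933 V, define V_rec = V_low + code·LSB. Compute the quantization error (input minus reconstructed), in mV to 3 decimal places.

One LSB is 8.192 V / 512 = 16.000 mV.
(V_in − V_low)/LSB = (3.4933 − (−4.096))/0.016 = 474.3313 → code 474 (floor).
Code 474 maps back to (−4.096) + 474×0.016 V = 3.488 V.
V_in − V_rec = 0.0053 V = 5.300 mV.

5.300 mV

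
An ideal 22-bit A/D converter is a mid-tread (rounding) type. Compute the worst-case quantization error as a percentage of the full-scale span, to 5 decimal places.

0.00001 %

Rounding → worst-case error = ½ LSB = V_FS/2^23, so 100/8388608 = 1.19209e-05 % of full scale.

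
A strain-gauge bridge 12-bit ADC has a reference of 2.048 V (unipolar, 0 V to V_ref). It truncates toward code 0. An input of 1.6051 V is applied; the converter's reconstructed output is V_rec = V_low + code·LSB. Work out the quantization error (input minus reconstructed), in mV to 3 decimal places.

Step size: 2.048 V ÷ 2^12 = 0.500 mV.
(V_in − V_low)/LSB = (1.6051 − 0)/0.0005 = 3210.2000 → code 3210 (floor).
V_rec = 0 + 3210·0.0005 = 1.605 V.
V_in − V_rec = 0.0001 V = 0.100 mV.

0.100 mV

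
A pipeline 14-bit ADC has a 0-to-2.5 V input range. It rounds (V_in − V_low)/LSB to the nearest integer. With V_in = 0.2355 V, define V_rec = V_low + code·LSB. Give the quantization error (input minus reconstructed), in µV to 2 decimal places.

Step size: 2.5 V ÷ 2^14 = 152.59 µV.
Scaled input = 1543.3728 LSBs, so code = 1543.
V_rec = 0 + 1543·0.000152588 = 0.23544312 V.
V_in − V_rec = 5.68848e-05 V = 56.88 µV.

56.88 µV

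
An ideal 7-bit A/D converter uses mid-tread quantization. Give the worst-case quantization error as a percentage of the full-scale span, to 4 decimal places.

0.3906 %

Rounding → worst-case error = ½ LSB = V_FS/2^8, so 100/256 = 0.390625 % of full scale.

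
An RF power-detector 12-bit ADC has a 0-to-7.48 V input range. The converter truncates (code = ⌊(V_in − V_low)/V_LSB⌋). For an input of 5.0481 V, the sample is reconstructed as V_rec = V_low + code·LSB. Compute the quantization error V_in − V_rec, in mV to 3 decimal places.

One LSB is 7.48 V / 4096 = 1.826 mV.
Scaled input = 2764.3072 LSBs, so code = 2764.
Code 2764 maps back to 0 + 2764×0.00182617 V = 5.0475391 V.
Difference: 0.000560938 V → 0.561 mV.

0.561 mV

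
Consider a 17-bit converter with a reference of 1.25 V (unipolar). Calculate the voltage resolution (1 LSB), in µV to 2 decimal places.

Full-scale span = 1.25 V.
LSB = 1.25 / 2^17 = 1.25 / 131072 = 9.53674e-06 V = 9.54 µV.

9.54 µV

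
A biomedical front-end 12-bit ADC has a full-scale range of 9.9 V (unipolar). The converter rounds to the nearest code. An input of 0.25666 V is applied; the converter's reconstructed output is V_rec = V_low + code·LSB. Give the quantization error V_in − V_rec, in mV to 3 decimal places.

One LSB is 9.9 V / 4096 = 2.417 mV.
(V_in − V_low)/LSB = (0.25666 − 0)/0.00241699 = 106.1898 → code 106 (round).
Reconstructed: 0.25620117 V.
V_in − V_rec = 0.000458828 V = 0.459 mV.

0.459 mV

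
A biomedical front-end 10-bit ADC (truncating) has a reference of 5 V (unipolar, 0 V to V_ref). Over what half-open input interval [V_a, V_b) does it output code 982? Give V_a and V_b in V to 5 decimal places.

LSB = 5/2^10 = 4.883 mV.
V_a = V_low + 982·LSB = 4.79492 V; V_b = V_low + 983·LSB = 4.7998 V.

[4.79492 V, 4.79980 V)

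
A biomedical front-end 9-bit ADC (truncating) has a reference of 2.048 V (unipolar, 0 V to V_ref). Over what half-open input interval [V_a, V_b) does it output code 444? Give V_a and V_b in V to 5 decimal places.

[1.77600 V, 1.78000 V)

LSB = 2.048/2^9 = 4.000 mV.
V_a = V_low + 444·LSB = 1.776 V; V_b = V_low + 445·LSB = 1.78 V.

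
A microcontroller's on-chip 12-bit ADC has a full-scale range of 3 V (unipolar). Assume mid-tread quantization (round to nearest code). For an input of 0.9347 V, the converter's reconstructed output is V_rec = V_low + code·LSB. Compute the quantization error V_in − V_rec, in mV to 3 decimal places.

0.130 mV

One LSB is 3 V / 4096 = 0.732 mV.
Scaled input = 1276.1771 LSBs, so code = 1276.
Code 1276 maps back to 0 + 1276×0.000732422 V = 0.93457031 V.
Difference: 0.000129688 V → 0.130 mV.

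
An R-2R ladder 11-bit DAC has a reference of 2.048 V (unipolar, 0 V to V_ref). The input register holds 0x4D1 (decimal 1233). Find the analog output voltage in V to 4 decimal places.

1.2330 V

LSB = 2.048 V / 2^11 = 1.000 mV.
Code 0x4D1 = 1233 decimal.
V_out = 0 + 1233 × 0.001 V = 1.233 V.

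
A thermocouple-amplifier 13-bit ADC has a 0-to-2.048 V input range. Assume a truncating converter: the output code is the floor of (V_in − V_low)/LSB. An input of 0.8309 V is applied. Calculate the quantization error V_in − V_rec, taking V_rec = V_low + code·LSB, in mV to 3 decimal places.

0.150 mV

LSB = 2.048/2^13 = 250.00 µV.
Scaled input = 3323.6000 LSBs, so code = 3323.
V_rec = 0 + 3323·0.00025 = 0.83075 V.
Error = 0.8309 − 0.83075 = 0.00015 V = 0.150 mV.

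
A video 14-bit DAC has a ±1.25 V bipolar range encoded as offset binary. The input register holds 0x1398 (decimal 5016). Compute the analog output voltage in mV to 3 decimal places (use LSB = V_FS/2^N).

-484.619 mV

LSB = 2.5 V / 2^14 = 152.59 µV.
Code 0x1398 = 5016 decimal.
V_out = (−1.25) + 5016 × 0.000152588 V = -0.484619 V.
= -484.619 mV.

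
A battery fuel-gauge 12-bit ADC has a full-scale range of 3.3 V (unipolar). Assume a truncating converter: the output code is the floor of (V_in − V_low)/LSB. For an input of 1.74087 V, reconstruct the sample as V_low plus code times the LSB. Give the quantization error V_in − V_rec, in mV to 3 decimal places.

Step size: 3.3 V ÷ 2^12 = 0.806 mV.
(V_in − V_low)/LSB = (1.74087 − 0)/0.000805664 = 2160.7889 → code 2160 (floor).
Reconstructed: 1.7402344 V.
Error = 1.74087 − 1.7402344 = 0.000635625 V = 0.636 mV.

0.636 mV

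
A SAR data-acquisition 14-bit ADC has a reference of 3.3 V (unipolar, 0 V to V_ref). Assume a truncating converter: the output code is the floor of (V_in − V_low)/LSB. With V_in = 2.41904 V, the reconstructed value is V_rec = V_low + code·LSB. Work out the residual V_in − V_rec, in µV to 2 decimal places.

33.65 µV

One LSB is 3.3 V / 16384 = 201.42 µV.
Scaled input = 12010.1671 LSBs, so code = 12010.
Reconstructed: 2.4190063 V.
Difference: 3.36523e-05 V → 33.65 µV.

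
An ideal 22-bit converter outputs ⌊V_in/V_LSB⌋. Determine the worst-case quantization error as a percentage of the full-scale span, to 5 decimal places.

0.00002 %

Truncating → worst-case error = 1 LSB = V_FS/2^22, so 100/4194304 = 2.38419e-05 % of full scale.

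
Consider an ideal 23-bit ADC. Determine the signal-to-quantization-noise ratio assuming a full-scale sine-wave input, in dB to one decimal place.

SNR ≈ 6.02·N + 1.76 dB = 6.02·23 + 1.76 = 140.22 dB.

140.2 dB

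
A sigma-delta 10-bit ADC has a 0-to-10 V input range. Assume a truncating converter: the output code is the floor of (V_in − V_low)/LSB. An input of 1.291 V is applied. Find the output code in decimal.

code 132

Full-scale span = 10 V; LSB = 10/2^10 = 9.766 mV.
(V_in − V_low)/LSB = (1.291 − 0) / 0.00976562 = 132.198.
⌊·⌋(132.198) = 132.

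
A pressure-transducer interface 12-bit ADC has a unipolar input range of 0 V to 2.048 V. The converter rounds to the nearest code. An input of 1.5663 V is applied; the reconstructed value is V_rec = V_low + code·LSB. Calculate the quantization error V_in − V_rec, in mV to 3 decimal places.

-0.200 mV

Step size: 2.048 V ÷ 2^12 = 0.500 mV.
(V_in − V_low)/LSB = (1.5663 − 0)/0.0005 = 3132.6000 → code 3133 (round).
Reconstructed: 1.5665 V.
Error = 1.5663 − 1.5665 = -0.0002 V = -0.200 mV.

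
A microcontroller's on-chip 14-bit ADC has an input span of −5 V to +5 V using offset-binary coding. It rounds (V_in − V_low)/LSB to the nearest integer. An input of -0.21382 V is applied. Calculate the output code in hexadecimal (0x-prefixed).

code 0x1EA2 (decimal 7842)

With 16384 levels over 10 V, one step is 0.610 mV.
Input sits at 7841.677 steps above V_low.
round(7841.677) = 7842.
In hexadecimal (0x-prefixed): 0x1EA2.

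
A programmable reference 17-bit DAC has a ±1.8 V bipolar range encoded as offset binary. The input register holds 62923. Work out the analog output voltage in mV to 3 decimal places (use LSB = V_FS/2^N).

LSB = 3.6 V / 2^17 = 27.47 µV.
V_out = (−1.8) + 62923 × 2.74658e-05 V = -0.0717682 V.
= -71.768 mV.

-71.768 mV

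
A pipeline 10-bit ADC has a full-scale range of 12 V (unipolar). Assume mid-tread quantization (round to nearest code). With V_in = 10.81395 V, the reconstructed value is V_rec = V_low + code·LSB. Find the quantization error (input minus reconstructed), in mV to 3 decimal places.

-2.456 mV

LSB = 12/2^10 = 11.719 mV.
(V_in − V_low)/LSB = (10.81395 − 0)/0.0117188 = 922.7904 → code 923 (round).
V_rec = 0 + 923·0.0117188 = 10.816406 V.
V_in − V_rec = -0.00245625 V = -2.456 mV.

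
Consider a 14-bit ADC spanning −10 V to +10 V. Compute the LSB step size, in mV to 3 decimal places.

1.221 mV

Full-scale span = 20 V.
LSB = 20 / 2^14 = 20 / 16384 = 0.0012207 V = 1.221 mV.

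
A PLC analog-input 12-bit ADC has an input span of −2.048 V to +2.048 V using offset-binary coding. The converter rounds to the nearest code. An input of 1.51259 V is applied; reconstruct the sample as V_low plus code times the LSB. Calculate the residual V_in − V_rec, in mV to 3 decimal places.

LSB = 4.096/2^12 = 1.000 mV.
Scaled input = 3560.5900 LSBs, so code = 3561.
Code 3561 maps back to (−2.048) + 3561×0.001 V = 1.513 V.
Difference: -0.00041 V → -0.410 mV.

-0.410 mV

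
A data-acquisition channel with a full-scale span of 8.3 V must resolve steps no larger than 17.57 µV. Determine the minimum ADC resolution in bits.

19 bits

Number of steps required ≥ 8.3 V / 17.57 µV = 472396.13.
Need 2^N ≥ 472396.13; 2^18 = 262144, 2^19 = 524288.
Minimum N = 19.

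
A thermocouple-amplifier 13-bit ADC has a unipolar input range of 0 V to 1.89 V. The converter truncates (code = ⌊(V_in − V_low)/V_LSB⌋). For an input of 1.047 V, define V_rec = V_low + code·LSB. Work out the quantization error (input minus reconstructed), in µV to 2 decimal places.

One LSB is 1.89 V / 8192 = 230.71 µV.
(V_in − V_low)/LSB = (1.047 − 0)/0.000230713 = 4538.1079 → code 4538 (floor).
Code 4538 maps back to 0 + 4538×0.000230713 V = 1.0469751 V.
Difference: 2.49023e-05 V → 24.90 µV.

24.90 µV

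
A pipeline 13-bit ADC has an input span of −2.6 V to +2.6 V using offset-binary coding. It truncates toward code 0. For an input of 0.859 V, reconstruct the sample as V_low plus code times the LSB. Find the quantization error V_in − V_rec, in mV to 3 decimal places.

LSB = 5.2/2^13 = 0.635 mV.
(V_in − V_low)/LSB = (0.859 − (−2.6))/0.000634766 = 5449.2554 → code 5449 (floor).
V_rec = (−2.6) + 5449·0.000634766 = 0.85883789 V.
Error = 0.859 − 0.85883789 = 0.000162109 V = 0.162 mV.

0.162 mV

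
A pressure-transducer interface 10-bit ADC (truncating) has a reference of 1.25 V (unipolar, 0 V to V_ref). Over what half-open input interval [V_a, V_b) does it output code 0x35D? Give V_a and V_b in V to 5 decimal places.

[1.05103 V, 1.05225 V)

LSB = 1.25/2^10 = 1.221 mV.
Code 0x35D = 861 decimal.
V_a = V_low + 861·LSB = 1.05103 V; V_b = V_low + 862·LSB = 1.05225 V.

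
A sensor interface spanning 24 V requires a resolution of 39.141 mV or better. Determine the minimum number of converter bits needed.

10 bits

Number of steps required ≥ 24 V / 39.141 mV = 613.17.
Need 2^N ≥ 613.17; 2^9 = 512, 2^10 = 1024.
Minimum N = 10.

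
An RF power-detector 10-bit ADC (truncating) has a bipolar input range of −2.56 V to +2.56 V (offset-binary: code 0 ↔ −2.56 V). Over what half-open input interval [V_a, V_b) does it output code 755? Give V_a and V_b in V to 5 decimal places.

[1.21500 V, 1.22000 V)

LSB = 5.12/2^10 = 5.000 mV.
V_a = V_low + 755·LSB = 1.215 V; V_b = V_low + 756·LSB = 1.22 V.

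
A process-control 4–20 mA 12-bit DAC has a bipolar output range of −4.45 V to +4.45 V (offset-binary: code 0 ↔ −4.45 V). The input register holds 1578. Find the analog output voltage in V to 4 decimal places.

-1.0212 V

LSB = 8.9 V / 2^12 = 2.173 mV.
V_out = (−4.45) + 1578 × 0.00217285 V = -1.02124 V.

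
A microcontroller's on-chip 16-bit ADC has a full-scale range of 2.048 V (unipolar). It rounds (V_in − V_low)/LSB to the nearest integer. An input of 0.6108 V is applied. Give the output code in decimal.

code 19546

LSB = 2.048 V / 65536 = 31.25 µV.
(V_in − V_low)/LSB = (0.6108 − 0) / 3.125e-05 = 19545.600.
So the output code is 19546.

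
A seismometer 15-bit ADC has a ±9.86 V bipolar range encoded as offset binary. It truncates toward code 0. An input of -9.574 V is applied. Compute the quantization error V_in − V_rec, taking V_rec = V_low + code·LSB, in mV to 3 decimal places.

LSB = 19.72/2^15 = 0.602 mV.
(V_in − V_low)/LSB = (-9.574 − (−9.86))/0.000601807 = 475.2357 → code 475 (floor).
Reconstructed: -9.5741418 V.
Difference: 0.000141846 V → 0.142 mV.

0.142 mV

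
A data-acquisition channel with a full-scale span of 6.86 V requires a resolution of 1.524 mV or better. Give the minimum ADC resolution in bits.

Number of steps required ≥ 6.86 V / 1.524 mV = 4501.31.
Need 2^N ≥ 4501.31; 2^12 = 4096, 2^13 = 8192.
Minimum N = 13.

13 bits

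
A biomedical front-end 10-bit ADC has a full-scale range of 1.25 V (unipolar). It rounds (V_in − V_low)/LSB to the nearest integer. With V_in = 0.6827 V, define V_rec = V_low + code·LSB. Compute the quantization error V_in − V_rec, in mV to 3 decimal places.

0.327 mV

One LSB is 1.25 V / 1024 = 1.221 mV.
Scaled input = 559.2678 LSBs, so code = 559.
V_rec = 0 + 559·0.0012207 = 0.68237305 V.
V_in − V_rec = 0.000326953 V = 0.327 mV.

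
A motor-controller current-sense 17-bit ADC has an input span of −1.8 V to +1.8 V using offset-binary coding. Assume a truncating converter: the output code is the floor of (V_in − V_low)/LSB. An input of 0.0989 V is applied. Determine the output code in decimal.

code 69136

LSB = 3.6 V / 131072 = 27.47 µV.
(V_in − V_low)/LSB = (0.0989 − (−1.8)) / 2.74658e-05 = 69136.839.
⌊·⌋(69136.839) = 69136.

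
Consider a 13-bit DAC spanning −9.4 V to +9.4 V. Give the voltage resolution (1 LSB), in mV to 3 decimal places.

Full-scale span = 18.8 V.
LSB = 18.8 / 2^13 = 18.8 / 8192 = 0.00229492 V = 2.295 mV.

2.295 mV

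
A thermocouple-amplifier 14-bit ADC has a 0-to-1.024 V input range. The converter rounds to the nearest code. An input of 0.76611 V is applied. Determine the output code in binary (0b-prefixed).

Full-scale span = 1.024 V; LSB = 1.024/2^14 = 62.50 µV.
(V_in − V_low)/LSB = (0.76611 − 0) / 6.25e-05 = 12257.760.
So the output code is 12258.
In binary (0b-prefixed): 0b10111111100010.

code 0b10111111100010 (decimal 12258)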